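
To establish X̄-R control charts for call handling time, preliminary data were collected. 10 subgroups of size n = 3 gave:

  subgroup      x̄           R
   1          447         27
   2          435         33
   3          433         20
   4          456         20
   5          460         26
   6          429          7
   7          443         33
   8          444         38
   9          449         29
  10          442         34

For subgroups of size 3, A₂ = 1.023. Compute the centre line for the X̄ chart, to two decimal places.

443.80

X̄̄ = (447 + 435 + 433 + 456 + 460 + 429 + 443 + 444 + 449 + 442) / 10 = 4438.0000 / 10 = 443.8000
CL = X̄̄ = 443.8000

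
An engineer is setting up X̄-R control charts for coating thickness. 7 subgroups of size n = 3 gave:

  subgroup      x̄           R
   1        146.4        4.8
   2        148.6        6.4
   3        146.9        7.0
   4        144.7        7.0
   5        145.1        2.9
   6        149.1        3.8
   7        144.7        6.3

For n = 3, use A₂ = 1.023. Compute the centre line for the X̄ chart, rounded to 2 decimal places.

X̄̄ = (146.4 + 148.6 + 146.9 + 144.7 + 145.1 + 149.1 + 144.7) / 7 = 1025.5000 / 7 = 146.5000
CL = X̄̄ = 146.5000

146.50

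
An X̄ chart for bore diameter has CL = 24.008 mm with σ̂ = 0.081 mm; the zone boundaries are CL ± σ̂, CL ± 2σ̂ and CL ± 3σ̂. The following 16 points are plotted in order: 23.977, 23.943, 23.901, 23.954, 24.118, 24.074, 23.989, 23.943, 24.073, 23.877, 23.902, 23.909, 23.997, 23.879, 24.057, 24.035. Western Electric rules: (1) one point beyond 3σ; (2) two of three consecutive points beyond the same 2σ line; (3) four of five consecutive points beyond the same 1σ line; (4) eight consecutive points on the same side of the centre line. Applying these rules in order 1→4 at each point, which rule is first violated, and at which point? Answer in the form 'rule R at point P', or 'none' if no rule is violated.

Zone of each point (C = within 1σ̂, B = 1σ̂–2σ̂, A = 2σ̂–3σ̂, * = beyond 3σ̂; sign = side of CL): 1:-C, 2:-C, 3:-B, 4:-C, 5:+B, 6:+C, 7:-C, 8:-C, 9:+C, 10:-B, 11:-B, 12:-B, 13:-C, 14:-B, 15:+C, 16:+C
Rule 3 (four of five consecutive points beyond the same 1σ limit) is satisfied at point 14.

rule 3 at point 14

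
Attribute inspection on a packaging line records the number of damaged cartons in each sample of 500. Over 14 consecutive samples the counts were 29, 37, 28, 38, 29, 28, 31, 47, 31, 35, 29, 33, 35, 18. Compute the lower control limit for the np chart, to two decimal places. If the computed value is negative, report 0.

15.58

p̄ = Σdᵢ / (k·n) = 448 / (14 × 500) = 0.06400
LCL = np̄ − 3·√(np̄(1−p̄)) = 32.0000 − 3 × 5.4728 = 15.5815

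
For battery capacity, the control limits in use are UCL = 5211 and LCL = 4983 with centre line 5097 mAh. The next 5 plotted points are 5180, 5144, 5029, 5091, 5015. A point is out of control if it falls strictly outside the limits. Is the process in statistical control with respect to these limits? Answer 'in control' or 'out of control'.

All 5 points lie within [4983, 5211].

in control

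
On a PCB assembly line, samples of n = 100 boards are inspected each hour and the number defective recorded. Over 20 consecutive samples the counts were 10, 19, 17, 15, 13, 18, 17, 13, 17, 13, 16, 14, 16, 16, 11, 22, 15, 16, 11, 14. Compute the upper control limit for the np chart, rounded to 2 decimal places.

p̄ = Σdᵢ / (k·n) = 303 / (20 × 100) = 0.15150
UCL = np̄ + 3·√(np̄(1−p̄)) = 15.1500 + 3 × √(15.1500×0.84850) = 15.1500 + 3 × 3.5854 = 25.9061

25.91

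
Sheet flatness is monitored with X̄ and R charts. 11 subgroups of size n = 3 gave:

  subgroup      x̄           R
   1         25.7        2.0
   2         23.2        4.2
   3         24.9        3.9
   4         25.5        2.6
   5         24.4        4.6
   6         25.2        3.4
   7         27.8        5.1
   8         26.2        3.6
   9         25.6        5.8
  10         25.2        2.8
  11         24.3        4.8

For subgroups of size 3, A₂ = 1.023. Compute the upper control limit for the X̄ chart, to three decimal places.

29.253

X̄̄ = (25.7 + 23.2 + 24.9 + 25.5 + 24.4 + 25.2 + 27.8 + 26.2 + 25.6 + 25.2 + 24.3) / 11 = 278.0000 / 11 = 25.2727
R̄ = (2.0 + 4.2 + 3.9 + 2.6 + 4.6 + 3.4 + 5.1 + 3.6 + 5.8 + 2.8 + 4.8) / 11 = 42.8000 / 11 = 3.8909
UCL = X̄̄ + A₂·R̄ = 25.2727 + 1.023 × 3.8909 = 29.2531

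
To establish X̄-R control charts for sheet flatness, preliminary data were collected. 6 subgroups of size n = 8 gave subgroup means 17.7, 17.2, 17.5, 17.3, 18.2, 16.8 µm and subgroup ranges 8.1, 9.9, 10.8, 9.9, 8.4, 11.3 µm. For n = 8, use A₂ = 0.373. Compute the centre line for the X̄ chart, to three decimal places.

17.450

X̄̄ = (17.7 + 17.2 + 17.5 + 17.3 + 18.2 + 16.8) / 6 = 104.7000 / 6 = 17.4500
CL = X̄̄ = 17.4500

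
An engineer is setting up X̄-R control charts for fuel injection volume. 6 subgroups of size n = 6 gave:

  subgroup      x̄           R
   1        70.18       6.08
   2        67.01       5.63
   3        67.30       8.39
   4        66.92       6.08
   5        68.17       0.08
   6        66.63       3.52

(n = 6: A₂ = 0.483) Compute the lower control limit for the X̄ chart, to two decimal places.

X̄̄ = (70.18 + 67.01 + 67.30 + 66.92 + 68.17 + 66.63) / 6 = 406.2100 / 6 = 67.7017
R̄ = (6.08 + 5.63 + 8.39 + 6.08 + 0.08 + 3.52) / 6 = 29.7800 / 6 = 4.9633
LCL = X̄̄ − A₂·R̄ = 67.7017 − 0.483 × 4.9633 = 65.3044

65.30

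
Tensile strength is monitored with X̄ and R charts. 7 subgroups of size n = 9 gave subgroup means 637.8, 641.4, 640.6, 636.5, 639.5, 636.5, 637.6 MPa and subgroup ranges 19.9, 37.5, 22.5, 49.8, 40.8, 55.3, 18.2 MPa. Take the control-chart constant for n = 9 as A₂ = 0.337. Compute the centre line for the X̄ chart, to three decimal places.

X̄̄ = (637.8 + 641.4 + 640.6 + 636.5 + 639.5 + 636.5 + 637.6) / 7 = 4469.9000 / 7 = 638.5571
CL = X̄̄ = 638.5571

638.557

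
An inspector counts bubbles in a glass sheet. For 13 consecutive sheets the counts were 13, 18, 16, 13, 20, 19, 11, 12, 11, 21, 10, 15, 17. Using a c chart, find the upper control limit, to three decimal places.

c̄ = (13 + 18 + 16 + 13 + 20 + 19 + 11 + 12 + 11 + 21 + 10 + 15 + 17) / 13 = 196 / 13 = 15.0769
UCL = c̄ + 3√c̄ = 15.0769 + 3 × √15.0769 = 15.0769 + 3 × 3.8829 = 26.7256

26.726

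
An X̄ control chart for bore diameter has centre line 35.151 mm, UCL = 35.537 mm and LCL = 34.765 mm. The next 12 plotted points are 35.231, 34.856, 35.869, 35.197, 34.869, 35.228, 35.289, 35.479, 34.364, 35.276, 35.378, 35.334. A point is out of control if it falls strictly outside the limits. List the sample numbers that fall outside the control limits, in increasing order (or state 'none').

3, 9

Compare each point to [34.765, 35.537]: sample 3 = 35.869 > UCL; sample 9 = 34.364 < LCL.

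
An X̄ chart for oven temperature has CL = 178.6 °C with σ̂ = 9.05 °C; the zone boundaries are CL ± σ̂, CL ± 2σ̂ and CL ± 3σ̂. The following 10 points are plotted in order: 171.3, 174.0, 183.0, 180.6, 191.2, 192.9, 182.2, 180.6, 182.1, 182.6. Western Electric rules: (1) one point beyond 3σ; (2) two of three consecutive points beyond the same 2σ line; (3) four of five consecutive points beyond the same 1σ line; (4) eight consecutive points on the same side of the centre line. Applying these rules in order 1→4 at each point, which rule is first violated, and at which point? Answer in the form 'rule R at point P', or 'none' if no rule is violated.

rule 4 at point 10

Zone of each point (C = within 1σ̂, B = 1σ̂–2σ̂, A = 2σ̂–3σ̂, * = beyond 3σ̂; sign = side of CL): 1:-C, 2:-C, 3:+C, 4:+C, 5:+B, 6:+B, 7:+C, 8:+C, 9:+C, 10:+C
Rule 4 (eight consecutive points on the same side of the centre line) is satisfied at point 10.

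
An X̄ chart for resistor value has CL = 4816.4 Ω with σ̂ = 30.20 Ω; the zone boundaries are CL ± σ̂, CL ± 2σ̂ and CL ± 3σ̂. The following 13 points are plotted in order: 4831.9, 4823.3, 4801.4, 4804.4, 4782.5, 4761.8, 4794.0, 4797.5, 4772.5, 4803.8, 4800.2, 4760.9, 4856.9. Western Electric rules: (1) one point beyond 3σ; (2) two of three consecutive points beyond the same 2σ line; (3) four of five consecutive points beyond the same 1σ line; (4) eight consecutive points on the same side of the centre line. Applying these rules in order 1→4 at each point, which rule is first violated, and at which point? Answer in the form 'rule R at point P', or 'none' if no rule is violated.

rule 4 at point 10

Zone of each point (C = within 1σ̂, B = 1σ̂–2σ̂, A = 2σ̂–3σ̂, * = beyond 3σ̂; sign = side of CL): 1:+C, 2:+C, 3:-C, 4:-C, 5:-B, 6:-B, 7:-C, 8:-C, 9:-B, 10:-C, 11:-C, 12:-B, 13:+B
Rule 4 (eight consecutive points on the same side of the centre line) is satisfied at point 10.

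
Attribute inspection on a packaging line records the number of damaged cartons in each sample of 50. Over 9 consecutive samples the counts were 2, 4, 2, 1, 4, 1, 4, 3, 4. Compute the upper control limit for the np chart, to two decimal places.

7.64

p̄ = Σdᵢ / (k·n) = 25 / (9 × 50) = 0.05556
UCL = np̄ + 3·√(np̄(1−p̄)) = 2.7778 + 3 × √(2.7778×0.94444) = 2.7778 + 3 × 1.6197 = 7.6369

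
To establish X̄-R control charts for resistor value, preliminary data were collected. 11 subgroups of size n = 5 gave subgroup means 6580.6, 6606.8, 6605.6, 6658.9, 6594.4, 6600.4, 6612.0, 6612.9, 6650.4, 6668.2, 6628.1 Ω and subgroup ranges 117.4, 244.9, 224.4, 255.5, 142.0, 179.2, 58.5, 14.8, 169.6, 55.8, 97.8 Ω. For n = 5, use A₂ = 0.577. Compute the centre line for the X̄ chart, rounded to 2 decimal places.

X̄̄ = (6580.6 + 6606.8 + 6605.6 + 6658.9 + 6594.4 + 6600.4 + 6612.0 + 6612.9 + 6650.4 + 6668.2 + 6628.1) / 11 = 72818.3000 / 11 = 6619.8455
CL = X̄̄ = 6619.8455

6619.85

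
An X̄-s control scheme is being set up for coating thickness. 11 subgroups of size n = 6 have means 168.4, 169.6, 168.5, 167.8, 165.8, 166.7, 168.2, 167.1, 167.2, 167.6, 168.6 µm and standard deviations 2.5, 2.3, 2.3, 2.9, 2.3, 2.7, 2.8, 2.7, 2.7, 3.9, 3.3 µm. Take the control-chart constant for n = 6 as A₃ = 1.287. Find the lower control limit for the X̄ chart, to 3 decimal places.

164.216

X̄̄ = (168.4 + 169.6 + 168.5 + 167.8 + 165.8 + 166.7 + 168.2 + 167.1 + 167.2 + 167.6 + 168.6) / 11 = 167.7727
s̄ = (2.5 + 2.3 + 2.3 + 2.9 + 2.3 + 2.7 + 2.8 + 2.7 + 2.7 + 3.9 + 3.3) / 11 = 2.7636
LCL = X̄̄ − A₃·s̄ = 167.7727 − 1.287 × 2.7636 = 164.2159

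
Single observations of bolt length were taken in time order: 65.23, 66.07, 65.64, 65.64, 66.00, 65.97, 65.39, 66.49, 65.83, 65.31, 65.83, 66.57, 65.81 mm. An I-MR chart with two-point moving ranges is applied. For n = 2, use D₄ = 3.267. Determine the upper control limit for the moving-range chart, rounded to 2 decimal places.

1.78

Moving ranges: 0.84, 0.43, 0.00, 0.36, 0.03, 0.58, 1.10, 0.66, 0.52, 0.52, 0.74, 0.76; M̄R̄ = 6.5400 / 12 = 0.5450
UCL_MR = D₄·M̄R̄ = 3.267 × 0.5450 = 1.7805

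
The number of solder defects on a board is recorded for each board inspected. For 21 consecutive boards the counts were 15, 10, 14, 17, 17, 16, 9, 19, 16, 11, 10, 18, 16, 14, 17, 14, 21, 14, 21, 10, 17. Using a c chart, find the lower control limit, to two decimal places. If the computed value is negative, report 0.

c̄ = (15 + 10 + 14 + 17 + 17 + 16 + 9 + 19 + 16 + 11 + 10 + 18 + 16 + 14 + 17 + 14 + 21 + 14 + 21 + 10 + 17) / 21 = 316 / 21 = 15.0476
LCL = c̄ − 3√c̄ = 15.0476 − 3 × 3.8791 = 3.4102

3.41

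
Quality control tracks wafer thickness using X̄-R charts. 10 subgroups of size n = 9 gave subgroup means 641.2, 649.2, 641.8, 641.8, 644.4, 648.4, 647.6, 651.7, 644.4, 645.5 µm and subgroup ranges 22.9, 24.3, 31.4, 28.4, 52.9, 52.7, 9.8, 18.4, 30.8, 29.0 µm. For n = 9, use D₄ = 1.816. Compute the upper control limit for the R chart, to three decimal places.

R̄ = (22.9 + 24.3 + 31.4 + 28.4 + 52.9 + 52.7 + 9.8 + 18.4 + 30.8 + 29.0) / 10 = 300.6000 / 10 = 30.0600
UCL_R = D₄·R̄ = 1.816 × 30.0600 = 54.5890

54.589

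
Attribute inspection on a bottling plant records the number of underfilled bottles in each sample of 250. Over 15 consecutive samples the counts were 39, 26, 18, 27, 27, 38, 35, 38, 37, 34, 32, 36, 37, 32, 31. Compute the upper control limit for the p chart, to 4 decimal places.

0.1936

p̄ = Σdᵢ / (k·n) = 487 / (15 × 250) = 0.12987
UCL = p̄ + 3·√(p̄(1−p̄)/n) = 0.12987 + 3 × √(0.12987×0.87013/250) = 0.12987 + 3 × 0.02126 = 0.19365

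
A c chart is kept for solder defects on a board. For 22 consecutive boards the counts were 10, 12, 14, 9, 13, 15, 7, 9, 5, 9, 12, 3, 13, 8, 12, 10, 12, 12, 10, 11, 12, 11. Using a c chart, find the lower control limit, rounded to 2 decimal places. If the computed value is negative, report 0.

0.73

c̄ = (10 + 12 + 14 + 9 + 13 + 15 + 7 + 9 + 5 + 9 + 12 + 3 + 13 + 8 + 12 + 10 + 12 + 12 + 10 + 11 + 12 + 11) / 22 = 229 / 22 = 10.4091
LCL = c̄ − 3√c̄ = 10.4091 − 3 × 3.2263 = 0.7302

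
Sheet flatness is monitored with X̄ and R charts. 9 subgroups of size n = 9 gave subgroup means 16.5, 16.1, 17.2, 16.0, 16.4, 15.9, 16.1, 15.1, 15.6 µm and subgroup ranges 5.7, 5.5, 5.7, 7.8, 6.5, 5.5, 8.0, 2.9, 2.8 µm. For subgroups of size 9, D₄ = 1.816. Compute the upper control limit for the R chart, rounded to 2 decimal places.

10.17

R̄ = (5.7 + 5.5 + 5.7 + 7.8 + 6.5 + 5.5 + 8.0 + 2.9 + 2.8) / 9 = 50.4000 / 9 = 5.6000
UCL_R = D₄·R̄ = 1.816 × 5.6000 = 10.1696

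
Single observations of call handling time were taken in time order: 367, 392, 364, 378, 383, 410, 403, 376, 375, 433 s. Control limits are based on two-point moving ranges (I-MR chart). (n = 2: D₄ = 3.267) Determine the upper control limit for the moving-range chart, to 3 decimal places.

Moving ranges: 25, 28, 14, 5, 27, 7, 27, 1, 58; M̄R̄ = 192.0000 / 9 = 21.3333
UCL_MR = D₄·M̄R̄ = 3.267 × 21.3333 = 69.6960

69.696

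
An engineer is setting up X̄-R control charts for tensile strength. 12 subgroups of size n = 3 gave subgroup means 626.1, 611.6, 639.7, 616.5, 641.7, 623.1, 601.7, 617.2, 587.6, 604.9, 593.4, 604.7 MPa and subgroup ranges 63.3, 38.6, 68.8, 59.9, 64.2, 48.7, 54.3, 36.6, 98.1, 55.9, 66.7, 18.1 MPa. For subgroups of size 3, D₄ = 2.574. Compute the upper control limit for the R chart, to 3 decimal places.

R̄ = (63.3 + 38.6 + 68.8 + 59.9 + 64.2 + 48.7 + 54.3 + 36.6 + 98.1 + 55.9 + 66.7 + 18.1) / 12 = 673.2000 / 12 = 56.1000
UCL_R = D₄·R̄ = 2.574 × 56.1000 = 144.4014

144.401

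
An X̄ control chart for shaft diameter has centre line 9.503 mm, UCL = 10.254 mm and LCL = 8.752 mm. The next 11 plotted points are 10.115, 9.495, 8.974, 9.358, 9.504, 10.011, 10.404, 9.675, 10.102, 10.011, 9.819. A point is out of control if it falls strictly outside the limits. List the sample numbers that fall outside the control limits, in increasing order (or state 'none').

7

Compare each point to [8.752, 10.254]: sample 7 = 10.404 > UCL.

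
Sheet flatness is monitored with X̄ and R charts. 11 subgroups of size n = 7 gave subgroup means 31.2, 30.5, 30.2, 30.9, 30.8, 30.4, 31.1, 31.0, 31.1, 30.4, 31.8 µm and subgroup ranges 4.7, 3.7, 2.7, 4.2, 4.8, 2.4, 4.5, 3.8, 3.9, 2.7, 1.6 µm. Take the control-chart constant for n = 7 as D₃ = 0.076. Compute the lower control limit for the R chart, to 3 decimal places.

R̄ = (4.7 + 3.7 + 2.7 + 4.2 + 4.8 + 2.4 + 4.5 + 3.8 + 3.9 + 2.7 + 1.6) / 11 = 39.0000 / 11 = 3.5455
LCL_R = D₃·R̄ = 0.076 × 3.5455 = 0.2695

0.269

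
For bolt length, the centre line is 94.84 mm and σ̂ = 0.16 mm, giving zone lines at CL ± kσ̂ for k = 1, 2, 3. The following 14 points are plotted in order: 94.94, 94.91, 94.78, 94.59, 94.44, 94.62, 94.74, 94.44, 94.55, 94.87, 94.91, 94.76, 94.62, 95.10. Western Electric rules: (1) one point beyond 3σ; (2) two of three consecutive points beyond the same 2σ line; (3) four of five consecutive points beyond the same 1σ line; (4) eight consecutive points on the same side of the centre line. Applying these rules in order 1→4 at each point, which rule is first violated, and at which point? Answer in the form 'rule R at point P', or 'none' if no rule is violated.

Zone of each point (C = within 1σ̂, B = 1σ̂–2σ̂, A = 2σ̂–3σ̂, * = beyond 3σ̂; sign = side of CL): 1:+C, 2:+C, 3:-C, 4:-B, 5:-A, 6:-B, 7:-C, 8:-A, 9:-B, 10:+C, 11:+C, 12:-C, 13:-B, 14:+B
Rule 3 (four of five consecutive points beyond the same 1σ limit) is satisfied at point 8.

rule 3 at point 8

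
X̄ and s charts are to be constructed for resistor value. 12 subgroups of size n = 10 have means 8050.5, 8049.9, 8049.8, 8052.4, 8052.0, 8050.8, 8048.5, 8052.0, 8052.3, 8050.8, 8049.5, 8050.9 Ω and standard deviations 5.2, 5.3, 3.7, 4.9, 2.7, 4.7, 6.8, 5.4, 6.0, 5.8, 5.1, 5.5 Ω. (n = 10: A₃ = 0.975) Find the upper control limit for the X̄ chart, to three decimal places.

8055.748

X̄̄ = (8050.5 + 8049.9 + 8049.8 + 8052.4 + 8052.0 + 8050.8 + 8048.5 + 8052.0 + 8052.3 + 8050.8 + 8049.5 + 8050.9) / 12 = 8050.7833
s̄ = (5.2 + 5.3 + 3.7 + 4.9 + 2.7 + 4.7 + 6.8 + 5.4 + 6.0 + 5.8 + 5.1 + 5.5) / 12 = 5.0917
UCL = X̄̄ + A₃·s̄ = 8050.7833 + 0.975 × 5.0917 = 8055.7477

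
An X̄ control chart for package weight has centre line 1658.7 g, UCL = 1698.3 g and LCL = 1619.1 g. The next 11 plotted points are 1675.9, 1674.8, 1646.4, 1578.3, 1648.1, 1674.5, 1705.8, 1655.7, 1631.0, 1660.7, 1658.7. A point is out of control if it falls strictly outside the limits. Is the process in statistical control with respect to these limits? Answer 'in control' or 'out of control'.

out of control

Compare each point to [1619.1, 1698.3]: sample 4 = 1578.3 < LCL; sample 7 = 1705.8 > UCL.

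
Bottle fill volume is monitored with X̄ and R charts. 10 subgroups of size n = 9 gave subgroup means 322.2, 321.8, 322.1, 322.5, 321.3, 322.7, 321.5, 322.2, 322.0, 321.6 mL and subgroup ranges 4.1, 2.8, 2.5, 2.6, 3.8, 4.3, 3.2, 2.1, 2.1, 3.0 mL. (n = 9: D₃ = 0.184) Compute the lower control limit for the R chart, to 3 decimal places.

0.561

R̄ = (4.1 + 2.8 + 2.5 + 2.6 + 3.8 + 4.3 + 3.2 + 2.1 + 2.1 + 3.0) / 10 = 30.5000 / 10 = 3.0500
LCL_R = D₃·R̄ = 0.184 × 3.0500 = 0.5612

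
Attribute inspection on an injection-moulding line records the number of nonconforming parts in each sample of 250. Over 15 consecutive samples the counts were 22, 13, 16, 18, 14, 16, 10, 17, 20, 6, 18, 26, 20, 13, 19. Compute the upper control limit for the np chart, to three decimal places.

28.321

p̄ = Σdᵢ / (k·n) = 248 / (15 × 250) = 0.06613
UCL = np̄ + 3·√(np̄(1−p̄)) = 16.5333 + 3 × √(16.5333×0.93387) = 16.5333 + 3 × 3.9294 = 28.3214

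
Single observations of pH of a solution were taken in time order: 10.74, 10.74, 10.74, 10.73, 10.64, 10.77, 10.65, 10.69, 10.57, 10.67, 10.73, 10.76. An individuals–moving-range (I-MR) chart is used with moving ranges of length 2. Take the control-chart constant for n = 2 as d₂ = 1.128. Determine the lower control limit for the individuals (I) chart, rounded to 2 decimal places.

10.53

X̄ = (10.74 + 10.74 + 10.74 + 10.73 + 10.64 + 10.77 + 10.65 + 10.69 + 10.57 + 10.67 + 10.73 + 10.76) / 12 = 10.7025
Moving ranges: 0.00, 0.00, 0.01, 0.09, 0.13, 0.12, 0.04, 0.12, 0.10, 0.06, 0.03; M̄R̄ = 0.7000 / 11 = 0.0636
LCL = X̄ − 3·M̄R̄/d₂ = 10.7025 − 3 × 0.0636 / 1.128 = 10.5333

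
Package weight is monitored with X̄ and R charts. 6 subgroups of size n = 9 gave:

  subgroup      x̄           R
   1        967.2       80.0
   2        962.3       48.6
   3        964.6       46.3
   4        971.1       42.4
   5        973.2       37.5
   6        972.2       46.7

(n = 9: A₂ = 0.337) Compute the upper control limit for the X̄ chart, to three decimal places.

985.368

X̄̄ = (967.2 + 962.3 + 964.6 + 971.1 + 973.2 + 972.2) / 6 = 5810.6000 / 6 = 968.4333
R̄ = (80.0 + 48.6 + 46.3 + 42.4 + 37.5 + 46.7) / 6 = 301.5000 / 6 = 50.2500
UCL = X̄̄ + A₂·R̄ = 968.4333 + 0.337 × 50.2500 = 985.3676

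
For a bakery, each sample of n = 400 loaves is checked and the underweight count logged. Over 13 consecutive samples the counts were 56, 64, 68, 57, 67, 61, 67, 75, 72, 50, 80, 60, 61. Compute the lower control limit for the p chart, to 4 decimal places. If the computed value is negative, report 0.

p̄ = Σdᵢ / (k·n) = 838 / (13 × 400) = 0.16115
LCL = p̄ − 3·√(p̄(1−p̄)/n) = 0.16115 − 3 × 0.01838 = 0.10600

0.1060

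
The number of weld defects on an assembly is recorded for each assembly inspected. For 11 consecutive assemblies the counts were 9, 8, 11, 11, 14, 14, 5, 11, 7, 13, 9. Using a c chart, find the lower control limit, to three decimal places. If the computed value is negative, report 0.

0.609

c̄ = (9 + 8 + 11 + 11 + 14 + 14 + 5 + 11 + 7 + 13 + 9) / 11 = 112 / 11 = 10.1818
LCL = c̄ − 3√c̄ = 10.1818 − 3 × 3.1909 = 0.6091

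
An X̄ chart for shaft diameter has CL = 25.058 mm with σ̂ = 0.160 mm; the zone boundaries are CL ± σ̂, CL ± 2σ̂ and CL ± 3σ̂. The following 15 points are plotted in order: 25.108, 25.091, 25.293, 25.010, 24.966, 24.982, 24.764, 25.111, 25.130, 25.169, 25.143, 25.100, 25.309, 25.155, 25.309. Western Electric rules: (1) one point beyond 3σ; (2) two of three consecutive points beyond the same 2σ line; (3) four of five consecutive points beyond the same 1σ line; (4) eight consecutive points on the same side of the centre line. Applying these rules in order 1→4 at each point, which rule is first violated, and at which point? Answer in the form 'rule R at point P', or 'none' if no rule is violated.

rule 4 at point 15

Zone of each point (C = within 1σ̂, B = 1σ̂–2σ̂, A = 2σ̂–3σ̂, * = beyond 3σ̂; sign = side of CL): 1:+C, 2:+C, 3:+B, 4:-C, 5:-C, 6:-C, 7:-B, 8:+C, 9:+C, 10:+C, 11:+C, 12:+C, 13:+B, 14:+C, 15:+B
Rule 4 (eight consecutive points on the same side of the centre line) is satisfied at point 15.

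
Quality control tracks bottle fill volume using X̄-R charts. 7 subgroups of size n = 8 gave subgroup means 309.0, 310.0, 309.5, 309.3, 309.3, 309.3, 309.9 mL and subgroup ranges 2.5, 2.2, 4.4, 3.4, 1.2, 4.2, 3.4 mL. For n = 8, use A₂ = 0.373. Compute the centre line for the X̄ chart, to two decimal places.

309.47

X̄̄ = (309.0 + 310.0 + 309.5 + 309.3 + 309.3 + 309.3 + 309.9) / 7 = 2166.3000 / 7 = 309.4714
CL = X̄̄ = 309.4714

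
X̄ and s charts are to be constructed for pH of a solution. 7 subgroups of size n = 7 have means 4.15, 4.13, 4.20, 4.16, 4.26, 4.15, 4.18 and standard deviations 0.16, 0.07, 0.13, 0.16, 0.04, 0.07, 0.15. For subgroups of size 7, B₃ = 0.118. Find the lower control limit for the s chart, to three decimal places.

s̄ = (0.16 + 0.07 + 0.13 + 0.16 + 0.04 + 0.07 + 0.15) / 7 = 0.1114
LCL_s = B₃·s̄ = 0.118 × 0.1114 = 0.0131

0.013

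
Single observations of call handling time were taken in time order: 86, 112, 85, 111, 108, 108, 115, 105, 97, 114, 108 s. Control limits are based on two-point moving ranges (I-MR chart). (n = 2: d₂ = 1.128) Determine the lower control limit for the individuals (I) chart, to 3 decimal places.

69.880

X̄ = (86 + 112 + 85 + 111 + 108 + 108 + 115 + 105 + 97 + 114 + 108) / 11 = 104.4545
Moving ranges: 26, 27, 26, 3, 0, 7, 10, 8, 17, 6; M̄R̄ = 130.0000 / 10 = 13.0000
LCL = X̄ − 3·M̄R̄/d₂ = 104.4545 − 3 × 13.0000 / 1.128 = 69.8801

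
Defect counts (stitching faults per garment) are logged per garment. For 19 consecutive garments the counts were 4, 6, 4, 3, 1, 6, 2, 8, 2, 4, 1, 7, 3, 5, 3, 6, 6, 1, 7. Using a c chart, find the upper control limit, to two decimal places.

c̄ = (4 + 6 + 4 + 3 + 1 + 6 + 2 + 8 + 2 + 4 + 1 + 7 + 3 + 5 + 3 + 6 + 6 + 1 + 7) / 19 = 79 / 19 = 4.1579
UCL = c̄ + 3√c̄ = 4.1579 + 3 × √4.1579 = 4.1579 + 3 × 2.0391 = 10.2752

10.28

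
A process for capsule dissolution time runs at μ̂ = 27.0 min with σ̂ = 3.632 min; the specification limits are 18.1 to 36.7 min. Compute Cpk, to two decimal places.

0.82

Cpu = (USL − μ̂) / (3σ̂) = (36.7 − 27.0) / (3 × 3.632) = 0.8902; Cpl = (μ̂ − LSL) / (3σ̂) = (27.0 − 18.1) / (3 × 3.632) = 0.8168; Cpk = min(Cpu, Cpl) = 0.8168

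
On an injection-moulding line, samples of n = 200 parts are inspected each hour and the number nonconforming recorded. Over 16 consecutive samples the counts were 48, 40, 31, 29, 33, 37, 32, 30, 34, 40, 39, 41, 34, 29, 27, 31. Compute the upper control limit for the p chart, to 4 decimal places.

p̄ = Σdᵢ / (k·n) = 555 / (16 × 200) = 0.17344
UCL = p̄ + 3·√(p̄(1−p̄)/n) = 0.17344 + 3 × √(0.17344×0.82656/200) = 0.17344 + 3 × 0.02677 = 0.25376

0.2538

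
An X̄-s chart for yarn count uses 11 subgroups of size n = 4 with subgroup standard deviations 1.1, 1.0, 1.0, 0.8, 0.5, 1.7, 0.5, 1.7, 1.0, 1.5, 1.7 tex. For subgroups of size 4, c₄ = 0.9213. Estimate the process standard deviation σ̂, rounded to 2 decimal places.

s̄ = (1.1 + 1.0 + 1.0 + 0.8 + 0.5 + 1.7 + 0.5 + 1.7 + 1.0 + 1.5 + 1.7) / 11 = 1.1364
σ̂ = s̄ / c₄ = 1.1364 / 0.9213 = 1.2334

1.23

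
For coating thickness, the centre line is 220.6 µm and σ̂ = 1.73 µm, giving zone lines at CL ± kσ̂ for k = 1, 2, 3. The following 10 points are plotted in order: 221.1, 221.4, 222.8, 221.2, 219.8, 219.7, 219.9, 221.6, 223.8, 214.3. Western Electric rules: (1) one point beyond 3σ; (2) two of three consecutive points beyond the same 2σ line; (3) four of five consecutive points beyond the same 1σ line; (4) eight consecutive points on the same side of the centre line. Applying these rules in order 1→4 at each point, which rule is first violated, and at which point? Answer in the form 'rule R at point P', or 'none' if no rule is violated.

Zone of each point (C = within 1σ̂, B = 1σ̂–2σ̂, A = 2σ̂–3σ̂, * = beyond 3σ̂; sign = side of CL): 1:+C, 2:+C, 3:+B, 4:+C, 5:-C, 6:-C, 7:-C, 8:+C, 9:+B, 10:-*
Rule 1 (one point beyond the 3σ limits) is satisfied at point 10.

rule 1 at point 10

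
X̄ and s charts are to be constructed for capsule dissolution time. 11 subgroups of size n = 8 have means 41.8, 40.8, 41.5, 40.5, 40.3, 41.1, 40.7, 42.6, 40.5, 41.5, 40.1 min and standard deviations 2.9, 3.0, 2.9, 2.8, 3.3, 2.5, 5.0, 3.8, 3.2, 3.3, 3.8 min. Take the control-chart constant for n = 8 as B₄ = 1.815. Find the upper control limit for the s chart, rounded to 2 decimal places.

s̄ = (2.9 + 3.0 + 2.9 + 2.8 + 3.3 + 2.5 + 5.0 + 3.8 + 3.2 + 3.3 + 3.8) / 11 = 3.3182
UCL_s = B₄·s̄ = 1.815 × 3.3182 = 6.0225

6.02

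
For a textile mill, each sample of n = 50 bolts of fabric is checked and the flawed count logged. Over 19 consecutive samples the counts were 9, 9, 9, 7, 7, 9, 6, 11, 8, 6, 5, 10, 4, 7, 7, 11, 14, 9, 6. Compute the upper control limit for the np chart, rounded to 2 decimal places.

p̄ = Σdᵢ / (k·n) = 154 / (19 × 50) = 0.16211
UCL = np̄ + 3·√(np̄(1−p̄)) = 8.1053 + 3 × √(8.1053×0.83789) = 8.1053 + 3 × 2.6060 = 15.9233

15.92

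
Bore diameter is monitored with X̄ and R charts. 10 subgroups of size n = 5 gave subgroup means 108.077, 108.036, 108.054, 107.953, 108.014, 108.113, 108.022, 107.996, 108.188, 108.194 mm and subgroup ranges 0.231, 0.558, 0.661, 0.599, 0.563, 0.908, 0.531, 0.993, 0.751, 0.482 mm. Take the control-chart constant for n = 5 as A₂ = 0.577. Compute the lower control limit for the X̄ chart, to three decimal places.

107.703

X̄̄ = (108.077 + 108.036 + 108.054 + 107.953 + 108.014 + 108.113 + 108.022 + 107.996 + 108.188 + 108.194) / 10 = 1080.6470 / 10 = 108.0647
R̄ = (0.231 + 0.558 + 0.661 + 0.599 + 0.563 + 0.908 + 0.531 + 0.993 + 0.751 + 0.482) / 10 = 6.2770 / 10 = 0.6277
LCL = X̄̄ − A₂·R̄ = 108.0647 − 0.577 × 0.6277 = 107.7025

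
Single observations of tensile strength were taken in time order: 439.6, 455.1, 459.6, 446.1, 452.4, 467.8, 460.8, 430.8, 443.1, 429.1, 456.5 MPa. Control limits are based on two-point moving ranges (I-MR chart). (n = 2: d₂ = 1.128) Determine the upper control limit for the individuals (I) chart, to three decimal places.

X̄ = (439.6 + 455.1 + 459.6 + 446.1 + 452.4 + 467.8 + 460.8 + 430.8 + 443.1 + 429.1 + 456.5) / 11 = 449.1727
Moving ranges: 15.5, 4.5, 13.5, 6.3, 15.4, 7.0, 30.0, 12.3, 14.0, 27.4; M̄R̄ = 145.9000 / 10 = 14.5900
UCL = X̄ + 3·M̄R̄/d₂ = 449.1727 + 3 × 14.5900 / 1.128 = 487.9759

487.976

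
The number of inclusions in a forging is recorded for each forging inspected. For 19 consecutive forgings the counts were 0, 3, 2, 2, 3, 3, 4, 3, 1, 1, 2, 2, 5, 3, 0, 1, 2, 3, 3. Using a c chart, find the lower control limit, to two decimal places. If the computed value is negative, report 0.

0.00

c̄ = (0 + 3 + 2 + 2 + 3 + 3 + 4 + 3 + 1 + 1 + 2 + 2 + 5 + 3 + 0 + 1 + 2 + 3 + 3) / 19 = 43 / 19 = 2.2632
LCL = c̄ − 3√c̄ = 2.2632 − 3 × 1.5044 = -2.2500 → 0 (cannot be negative)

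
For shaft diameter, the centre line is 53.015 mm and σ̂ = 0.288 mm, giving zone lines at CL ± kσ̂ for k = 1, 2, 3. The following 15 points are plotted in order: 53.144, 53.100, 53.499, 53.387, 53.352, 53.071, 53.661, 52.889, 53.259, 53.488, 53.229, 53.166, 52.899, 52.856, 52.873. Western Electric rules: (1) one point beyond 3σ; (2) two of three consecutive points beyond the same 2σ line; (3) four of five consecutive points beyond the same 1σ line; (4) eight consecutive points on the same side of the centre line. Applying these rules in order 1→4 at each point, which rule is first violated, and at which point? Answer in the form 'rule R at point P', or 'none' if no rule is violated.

rule 3 at point 7

Zone of each point (C = within 1σ̂, B = 1σ̂–2σ̂, A = 2σ̂–3σ̂, * = beyond 3σ̂; sign = side of CL): 1:+C, 2:+C, 3:+B, 4:+B, 5:+B, 6:+C, 7:+A, 8:-C, 9:+C, 10:+B, 11:+C, 12:+C, 13:-C, 14:-C, 15:-C
Rule 3 (four of five consecutive points beyond the same 1σ limit) is satisfied at point 7.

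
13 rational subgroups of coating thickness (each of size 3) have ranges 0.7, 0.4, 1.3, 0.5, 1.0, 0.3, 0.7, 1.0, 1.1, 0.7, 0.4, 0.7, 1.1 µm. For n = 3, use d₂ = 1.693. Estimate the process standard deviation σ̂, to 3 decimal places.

0.450

R̄ = (0.7 + 0.4 + 1.3 + 0.5 + 1.0 + 0.3 + 0.7 + 1.0 + 1.1 + 0.7 + 0.4 + 0.7 + 1.1) / 13 = 0.7615
σ̂ = R̄ / d₂ = 0.7615 / 1.693 = 0.4498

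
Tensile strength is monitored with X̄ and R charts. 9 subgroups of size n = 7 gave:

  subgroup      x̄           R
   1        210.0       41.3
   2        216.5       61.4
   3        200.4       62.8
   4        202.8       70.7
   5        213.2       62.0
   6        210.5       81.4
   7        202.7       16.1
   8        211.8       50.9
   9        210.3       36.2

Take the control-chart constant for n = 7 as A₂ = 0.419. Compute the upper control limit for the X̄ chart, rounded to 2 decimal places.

X̄̄ = (210.0 + 216.5 + 200.4 + 202.8 + 213.2 + 210.5 + 202.7 + 211.8 + 210.3) / 9 = 1878.2000 / 9 = 208.6889
R̄ = (41.3 + 61.4 + 62.8 + 70.7 + 62.0 + 81.4 + 16.1 + 50.9 + 36.2) / 9 = 482.8000 / 9 = 53.6444
UCL = X̄̄ + A₂·R̄ = 208.6889 + 0.419 × 53.6444 = 231.1659

231.17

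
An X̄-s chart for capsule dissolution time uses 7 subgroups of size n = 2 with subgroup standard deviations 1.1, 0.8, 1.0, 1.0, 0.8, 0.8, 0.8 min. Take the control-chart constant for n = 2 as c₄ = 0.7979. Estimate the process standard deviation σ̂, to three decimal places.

s̄ = (1.1 + 0.8 + 1.0 + 1.0 + 0.8 + 0.8 + 0.8) / 7 = 0.9000
σ̂ = s̄ / c₄ = 0.9000 / 0.7979 = 1.1280

1.128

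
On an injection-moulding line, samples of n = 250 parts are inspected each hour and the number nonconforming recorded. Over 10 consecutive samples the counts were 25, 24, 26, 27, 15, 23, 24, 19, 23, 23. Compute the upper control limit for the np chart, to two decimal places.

36.58

p̄ = Σdᵢ / (k·n) = 229 / (10 × 250) = 0.09160
UCL = np̄ + 3·√(np̄(1−p̄)) = 22.9000 + 3 × √(22.9000×0.90840) = 22.9000 + 3 × 4.5610 = 36.5829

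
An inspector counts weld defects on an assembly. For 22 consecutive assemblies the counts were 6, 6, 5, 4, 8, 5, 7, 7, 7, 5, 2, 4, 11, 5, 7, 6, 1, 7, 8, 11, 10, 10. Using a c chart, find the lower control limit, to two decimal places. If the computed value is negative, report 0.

0.00

c̄ = (6 + 6 + 5 + 4 + 8 + 5 + 7 + 7 + 7 + 5 + 2 + 4 + 11 + 5 + 7 + 6 + 1 + 7 + 8 + 11 + 10 + 10) / 22 = 142 / 22 = 6.4545
LCL = c̄ − 3√c̄ = 6.4545 − 3 × 2.5406 = -1.1672 → 0 (cannot be negative)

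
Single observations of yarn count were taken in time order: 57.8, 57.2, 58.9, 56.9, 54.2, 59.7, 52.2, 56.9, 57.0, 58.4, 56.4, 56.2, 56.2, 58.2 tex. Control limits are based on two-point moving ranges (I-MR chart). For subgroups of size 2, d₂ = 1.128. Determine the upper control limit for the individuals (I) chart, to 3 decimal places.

X̄ = (57.8 + 57.2 + 58.9 + 56.9 + 54.2 + 59.7 + 52.2 + 56.9 + 57.0 + 58.4 + 56.4 + 56.2 + 56.2 + 58.2) / 14 = 56.8714
Moving ranges: 0.6, 1.7, 2.0, 2.7, 5.5, 7.5, 4.7, 0.1, 1.4, 2.0, 0.2, 0.0, 2.0; M̄R̄ = 30.4000 / 13 = 2.3385
UCL = X̄ + 3·M̄R̄/d₂ = 56.8714 + 3 × 2.3385 / 1.128 = 63.0907

63.091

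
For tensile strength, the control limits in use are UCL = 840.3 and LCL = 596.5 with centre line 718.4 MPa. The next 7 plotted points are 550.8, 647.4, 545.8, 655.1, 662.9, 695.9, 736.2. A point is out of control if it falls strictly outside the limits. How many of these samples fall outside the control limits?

2

Compare each point to [596.5, 840.3]: sample 1 = 550.8 < LCL; sample 3 = 545.8 < LCL.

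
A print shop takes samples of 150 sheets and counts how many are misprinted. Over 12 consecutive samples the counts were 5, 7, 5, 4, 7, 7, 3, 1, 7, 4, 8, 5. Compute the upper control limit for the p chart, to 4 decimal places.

0.0800

p̄ = Σdᵢ / (k·n) = 63 / (12 × 150) = 0.03500
UCL = p̄ + 3·√(p̄(1−p̄)/n) = 0.03500 + 3 × √(0.03500×0.96500/150) = 0.03500 + 3 × 0.01501 = 0.08002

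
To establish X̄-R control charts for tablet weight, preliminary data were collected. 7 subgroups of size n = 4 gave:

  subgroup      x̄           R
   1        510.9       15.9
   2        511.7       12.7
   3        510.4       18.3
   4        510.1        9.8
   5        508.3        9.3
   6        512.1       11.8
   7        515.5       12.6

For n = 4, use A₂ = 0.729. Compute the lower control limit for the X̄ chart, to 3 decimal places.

501.871

X̄̄ = (510.9 + 511.7 + 510.4 + 510.1 + 508.3 + 512.1 + 515.5) / 7 = 3579.0000 / 7 = 511.2857
R̄ = (15.9 + 12.7 + 18.3 + 9.8 + 9.3 + 11.8 + 12.6) / 7 = 90.4000 / 7 = 12.9143
LCL = X̄̄ − A₂·R̄ = 511.2857 − 0.729 × 12.9143 = 501.8712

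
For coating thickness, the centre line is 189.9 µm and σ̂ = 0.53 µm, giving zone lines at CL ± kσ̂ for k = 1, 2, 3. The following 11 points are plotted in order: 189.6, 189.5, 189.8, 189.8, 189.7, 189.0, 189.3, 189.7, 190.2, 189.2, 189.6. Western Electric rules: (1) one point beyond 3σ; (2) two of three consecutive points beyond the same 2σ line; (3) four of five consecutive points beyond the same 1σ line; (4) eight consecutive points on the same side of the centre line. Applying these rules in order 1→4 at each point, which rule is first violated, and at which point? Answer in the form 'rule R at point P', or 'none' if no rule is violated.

Zone of each point (C = within 1σ̂, B = 1σ̂–2σ̂, A = 2σ̂–3σ̂, * = beyond 3σ̂; sign = side of CL): 1:-C, 2:-C, 3:-C, 4:-C, 5:-C, 6:-B, 7:-B, 8:-C, 9:+C, 10:-B, 11:-C
Rule 4 (eight consecutive points on the same side of the centre line) is satisfied at point 8.

rule 4 at point 8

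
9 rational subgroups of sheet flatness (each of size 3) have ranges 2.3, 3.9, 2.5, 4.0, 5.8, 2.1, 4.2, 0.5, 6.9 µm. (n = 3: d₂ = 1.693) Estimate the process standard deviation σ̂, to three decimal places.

R̄ = (2.3 + 3.9 + 2.5 + 4.0 + 5.8 + 2.1 + 4.2 + 0.5 + 6.9) / 9 = 3.5778
σ̂ = R̄ / d₂ = 3.5778 / 1.693 = 2.1133

2.113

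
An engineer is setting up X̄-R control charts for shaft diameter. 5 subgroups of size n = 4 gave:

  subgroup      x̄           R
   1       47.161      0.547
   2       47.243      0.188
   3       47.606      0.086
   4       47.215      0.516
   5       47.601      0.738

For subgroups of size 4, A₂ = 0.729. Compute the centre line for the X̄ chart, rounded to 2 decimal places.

47.37

X̄̄ = (47.161 + 47.243 + 47.606 + 47.215 + 47.601) / 5 = 236.8260 / 5 = 47.3652
CL = X̄̄ = 47.3652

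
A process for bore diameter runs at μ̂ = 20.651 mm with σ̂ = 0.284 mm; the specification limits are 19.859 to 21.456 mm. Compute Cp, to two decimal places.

Cp = (USL − LSL) / (6σ̂) = (21.456 − 19.859) / (6 × 0.284) = 1.5970 / 1.7040 = 0.9372

0.94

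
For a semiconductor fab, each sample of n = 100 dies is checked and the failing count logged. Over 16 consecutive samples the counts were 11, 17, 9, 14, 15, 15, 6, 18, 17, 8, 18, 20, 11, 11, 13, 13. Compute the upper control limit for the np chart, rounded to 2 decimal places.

p̄ = Σdᵢ / (k·n) = 216 / (16 × 100) = 0.13500
UCL = np̄ + 3·√(np̄(1−p̄)) = 13.5000 + 3 × √(13.5000×0.86500) = 13.5000 + 3 × 3.4172 = 23.7517

23.75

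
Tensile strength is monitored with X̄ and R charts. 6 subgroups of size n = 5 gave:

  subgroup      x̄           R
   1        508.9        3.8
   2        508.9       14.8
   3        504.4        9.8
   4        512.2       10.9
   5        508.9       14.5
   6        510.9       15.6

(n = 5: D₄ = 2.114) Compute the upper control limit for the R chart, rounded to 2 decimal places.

R̄ = (3.8 + 14.8 + 9.8 + 10.9 + 14.5 + 15.6) / 6 = 69.4000 / 6 = 11.5667
UCL_R = D₄·R̄ = 2.114 × 11.5667 = 24.4519

24.45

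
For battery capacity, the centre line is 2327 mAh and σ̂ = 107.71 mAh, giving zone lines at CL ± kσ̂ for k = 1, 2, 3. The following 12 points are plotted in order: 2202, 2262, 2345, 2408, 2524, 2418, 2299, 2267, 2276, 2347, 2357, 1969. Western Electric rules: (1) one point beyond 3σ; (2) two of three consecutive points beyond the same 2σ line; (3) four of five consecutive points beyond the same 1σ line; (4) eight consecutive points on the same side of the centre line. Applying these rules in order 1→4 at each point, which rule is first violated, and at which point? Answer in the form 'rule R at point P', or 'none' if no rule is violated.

Zone of each point (C = within 1σ̂, B = 1σ̂–2σ̂, A = 2σ̂–3σ̂, * = beyond 3σ̂; sign = side of CL): 1:-B, 2:-C, 3:+C, 4:+C, 5:+B, 6:+C, 7:-C, 8:-C, 9:-C, 10:+C, 11:+C, 12:-*
Rule 1 (one point beyond the 3σ limits) is satisfied at point 12.

rule 1 at point 12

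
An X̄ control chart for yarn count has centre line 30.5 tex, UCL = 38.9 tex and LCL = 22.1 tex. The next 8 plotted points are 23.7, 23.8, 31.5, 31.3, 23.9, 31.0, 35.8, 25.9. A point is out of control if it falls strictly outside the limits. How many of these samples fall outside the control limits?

All 8 points lie within [22.1, 38.9].

0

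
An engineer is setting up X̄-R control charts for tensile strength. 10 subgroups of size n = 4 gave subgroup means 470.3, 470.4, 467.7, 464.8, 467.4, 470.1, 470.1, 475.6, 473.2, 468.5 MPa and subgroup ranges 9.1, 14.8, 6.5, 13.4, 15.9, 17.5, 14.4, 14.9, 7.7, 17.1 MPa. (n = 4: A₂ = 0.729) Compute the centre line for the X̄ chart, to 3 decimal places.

X̄̄ = (470.3 + 470.4 + 467.7 + 464.8 + 467.4 + 470.1 + 470.1 + 475.6 + 473.2 + 468.5) / 10 = 4698.1000 / 10 = 469.8100
CL = X̄̄ = 469.8100

469.810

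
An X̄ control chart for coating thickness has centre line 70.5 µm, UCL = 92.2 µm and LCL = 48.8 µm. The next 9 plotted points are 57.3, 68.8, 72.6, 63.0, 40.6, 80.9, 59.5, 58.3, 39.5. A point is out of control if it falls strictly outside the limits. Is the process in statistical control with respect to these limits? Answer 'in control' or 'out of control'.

Compare each point to [48.8, 92.2]: sample 5 = 40.6 < LCL; sample 9 = 39.5 < LCL.

out of control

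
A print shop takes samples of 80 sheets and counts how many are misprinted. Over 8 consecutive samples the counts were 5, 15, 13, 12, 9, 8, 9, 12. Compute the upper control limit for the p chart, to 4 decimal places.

0.2424

p̄ = Σdᵢ / (k·n) = 83 / (8 × 80) = 0.12969
UCL = p̄ + 3·√(p̄(1−p̄)/n) = 0.12969 + 3 × √(0.12969×0.87031/80) = 0.12969 + 3 × 0.03756 = 0.24237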